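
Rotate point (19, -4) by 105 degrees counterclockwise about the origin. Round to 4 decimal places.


x' = 19*cos(105) - -4*sin(105) = -1.0539
y' = 19*sin(105) + -4*cos(105) = 19.3879

(-1.0539, 19.3879)


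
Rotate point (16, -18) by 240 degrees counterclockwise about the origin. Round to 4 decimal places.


x' = 16*cos(240) - -18*sin(240) = -23.5885
y' = 16*sin(240) + -18*cos(240) = -4.8564

(-23.5885, -4.8564)


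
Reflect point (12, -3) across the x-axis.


Reflection across x-axis: (x, y) -> (x, -y)
(12, -3) -> (12, 3)

(12, 3)


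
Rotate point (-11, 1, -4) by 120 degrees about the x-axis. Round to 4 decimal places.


x' = -11
y' = 1*cos(120) - -4*sin(120) = 2.9641
z' = 1*sin(120) + -4*cos(120) = 2.866

(-11, 2.9641, 2.866)


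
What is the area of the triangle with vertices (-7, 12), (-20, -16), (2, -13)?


Area = |x1(y2-y3) + x2(y3-y1) + x3(y1-y2)| / 2
= |-7*(-16--13) + -20*(-13-12) + 2*(12--16)| / 2
= 288.5

288.5


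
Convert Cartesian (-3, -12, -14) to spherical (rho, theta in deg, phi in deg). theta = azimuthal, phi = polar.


rho = sqrt((-3)^2 + (-12)^2 + (-14)^2) = 18.6815
theta = atan2(-12, -3) = 255.9638 deg
phi = acos(-14/18.6815) = 138.5387 deg

rho = 18.6815, theta = 255.9638 deg, phi = 138.5387 deg


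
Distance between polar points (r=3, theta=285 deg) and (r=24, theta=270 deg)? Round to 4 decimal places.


d = sqrt(r1^2 + r2^2 - 2*r1*r2*cos(t2-t1))
d = sqrt(3^2 + 24^2 - 2*3*24*cos(270-285)) = 21.1165

21.1165


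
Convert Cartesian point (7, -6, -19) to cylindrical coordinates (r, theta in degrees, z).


r = sqrt(7^2 + (-6)^2) = 9.2195
theta = atan2(-6, 7) = 319.3987 deg
z = -19

r = 9.2195, theta = 319.3987 deg, z = -19


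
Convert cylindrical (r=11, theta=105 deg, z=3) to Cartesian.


x = 11 * cos(105) = -2.847
y = 11 * sin(105) = 10.6252
z = 3

(-2.847, 10.6252, 3)


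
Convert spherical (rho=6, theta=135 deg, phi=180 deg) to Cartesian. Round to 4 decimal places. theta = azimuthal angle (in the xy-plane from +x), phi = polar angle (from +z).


x = 6 * sin(180) * cos(135) = 0
y = 6 * sin(180) * sin(135) = 0
z = 6 * cos(180) = -6

(0, 0, -6)


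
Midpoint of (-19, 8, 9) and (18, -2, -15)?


Midpoint = ((-19+18)/2, (8+-2)/2, (9+-15)/2) = (-0.5, 3, -3)

(-0.5, 3, -3)


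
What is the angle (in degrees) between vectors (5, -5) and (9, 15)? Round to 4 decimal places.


dot = 5*9 + -5*15 = -30
|u| = 7.0711, |v| = 17.4929
cos(angle) = -0.2425
angle = 104.0362 degrees

104.0362 degrees


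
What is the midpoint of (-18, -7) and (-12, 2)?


Midpoint = ((-18+-12)/2, (-7+2)/2) = (-15, -2.5)

(-15, -2.5)


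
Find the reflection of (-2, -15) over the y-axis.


Reflection across y-axis: (x, y) -> (-x, y)
(-2, -15) -> (2, -15)

(2, -15)


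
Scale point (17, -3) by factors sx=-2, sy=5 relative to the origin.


Scaling: (x*sx, y*sy) = (17*-2, -3*5) = (-34, -15)

(-34, -15)


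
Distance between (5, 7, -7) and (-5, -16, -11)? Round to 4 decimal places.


d = sqrt((-5-5)^2 + (-16-7)^2 + (-11--7)^2) = 25.3969

25.3969


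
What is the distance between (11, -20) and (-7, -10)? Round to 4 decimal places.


d = sqrt((-7-11)^2 + (-10--20)^2) = 20.5913

20.5913


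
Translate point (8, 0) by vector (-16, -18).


Translation: (x+dx, y+dy) = (8+-16, 0+-18) = (-8, -18)

(-8, -18)


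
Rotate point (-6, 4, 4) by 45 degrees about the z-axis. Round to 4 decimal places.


x' = -6*cos(45) - 4*sin(45) = -7.0711
y' = -6*sin(45) + 4*cos(45) = -1.4142
z' = 4

(-7.0711, -1.4142, 4)


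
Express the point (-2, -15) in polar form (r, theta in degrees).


r = sqrt((-2)^2 + (-15)^2) = 15.1327
theta = atan2(-15, -2) = 262.4054 degrees

r = 15.1327, theta = 262.4054 degrees


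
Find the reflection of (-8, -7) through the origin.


Reflection through origin: (x, y) -> (-x, -y)
(-8, -7) -> (8, 7)

(8, 7)


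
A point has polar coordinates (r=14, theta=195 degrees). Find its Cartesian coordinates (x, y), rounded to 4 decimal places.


x = 14 * cos(195) = -13.523
y = 14 * sin(195) = -3.6235

(-13.523, -3.6235)


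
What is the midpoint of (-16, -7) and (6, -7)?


Midpoint = ((-16+6)/2, (-7+-7)/2) = (-5, -7)

(-5, -7)


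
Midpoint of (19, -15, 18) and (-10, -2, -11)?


Midpoint = ((19+-10)/2, (-15+-2)/2, (18+-11)/2) = (4.5, -8.5, 3.5)

(4.5, -8.5, 3.5)


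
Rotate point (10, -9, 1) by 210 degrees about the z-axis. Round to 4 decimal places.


x' = 10*cos(210) - -9*sin(210) = -13.1603
y' = 10*sin(210) + -9*cos(210) = 2.7942
z' = 1

(-13.1603, 2.7942, 1)


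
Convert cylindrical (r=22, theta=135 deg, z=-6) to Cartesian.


x = 22 * cos(135) = -15.5563
y = 22 * sin(135) = 15.5563
z = -6

(-15.5563, 15.5563, -6)


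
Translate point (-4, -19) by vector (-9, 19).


Translation: (x+dx, y+dy) = (-4+-9, -19+19) = (-13, 0)

(-13, 0)


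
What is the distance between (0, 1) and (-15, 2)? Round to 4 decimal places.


d = sqrt((-15-0)^2 + (2-1)^2) = 15.0333

15.0333


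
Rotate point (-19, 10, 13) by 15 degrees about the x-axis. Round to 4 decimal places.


x' = -19
y' = 10*cos(15) - 13*sin(15) = 6.2946
z' = 10*sin(15) + 13*cos(15) = 15.1452

(-19, 6.2946, 15.1452)


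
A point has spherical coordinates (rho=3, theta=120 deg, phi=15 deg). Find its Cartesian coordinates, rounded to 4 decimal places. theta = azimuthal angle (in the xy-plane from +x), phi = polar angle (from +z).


x = 3 * sin(15) * cos(120) = -0.3882
y = 3 * sin(15) * sin(120) = 0.6724
z = 3 * cos(15) = 2.8978

(-0.3882, 0.6724, 2.8978)


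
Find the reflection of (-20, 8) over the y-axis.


Reflection across y-axis: (x, y) -> (-x, y)
(-20, 8) -> (20, 8)

(20, 8)


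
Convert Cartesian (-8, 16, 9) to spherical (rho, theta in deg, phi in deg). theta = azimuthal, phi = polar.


rho = sqrt((-8)^2 + 16^2 + 9^2) = 20.025
theta = atan2(16, -8) = 116.5651 deg
phi = acos(9/20.025) = 63.2923 deg

rho = 20.025, theta = 116.5651 deg, phi = 63.2923 deg


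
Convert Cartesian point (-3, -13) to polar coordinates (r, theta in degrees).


r = sqrt((-3)^2 + (-13)^2) = 13.3417
theta = atan2(-13, -3) = 257.0054 degrees

r = 13.3417, theta = 257.0054 degrees


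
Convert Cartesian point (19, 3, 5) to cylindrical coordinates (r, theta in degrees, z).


r = sqrt(19^2 + 3^2) = 19.2354
theta = atan2(3, 19) = 8.9726 deg
z = 5

r = 19.2354, theta = 8.9726 deg, z = 5


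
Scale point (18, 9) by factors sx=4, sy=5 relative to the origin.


Scaling: (x*sx, y*sy) = (18*4, 9*5) = (72, 45)

(72, 45)


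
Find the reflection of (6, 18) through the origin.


Reflection through origin: (x, y) -> (-x, -y)
(6, 18) -> (-6, -18)

(-6, -18)


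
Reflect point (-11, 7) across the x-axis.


Reflection across x-axis: (x, y) -> (x, -y)
(-11, 7) -> (-11, -7)

(-11, -7)


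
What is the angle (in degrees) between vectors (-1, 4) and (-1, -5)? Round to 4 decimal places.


dot = -1*-1 + 4*-5 = -19
|u| = 4.1231, |v| = 5.099
cos(angle) = -0.9037
angle = 154.6538 degrees

154.6538 degrees


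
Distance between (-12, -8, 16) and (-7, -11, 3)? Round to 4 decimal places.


d = sqrt((-7--12)^2 + (-11--8)^2 + (3-16)^2) = 14.2478

14.2478


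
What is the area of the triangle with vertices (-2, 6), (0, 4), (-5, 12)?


Area = |x1(y2-y3) + x2(y3-y1) + x3(y1-y2)| / 2
= |-2*(4-12) + 0*(12-6) + -5*(6-4)| / 2
= 3

3


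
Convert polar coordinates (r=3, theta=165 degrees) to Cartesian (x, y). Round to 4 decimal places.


x = 3 * cos(165) = -2.8978
y = 3 * sin(165) = 0.7765

(-2.8978, 0.7765)


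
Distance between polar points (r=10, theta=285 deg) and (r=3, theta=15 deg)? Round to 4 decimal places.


d = sqrt(r1^2 + r2^2 - 2*r1*r2*cos(t2-t1))
d = sqrt(10^2 + 3^2 - 2*10*3*cos(15-285)) = 10.4403

10.4403


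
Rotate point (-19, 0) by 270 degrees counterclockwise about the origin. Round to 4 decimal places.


x' = -19*cos(270) - 0*sin(270) = 0
y' = -19*sin(270) + 0*cos(270) = 19

(0, 19)


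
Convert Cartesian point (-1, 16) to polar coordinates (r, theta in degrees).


r = sqrt((-1)^2 + 16^2) = 16.0312
theta = atan2(16, -1) = 93.5763 degrees

r = 16.0312, theta = 93.5763 degrees


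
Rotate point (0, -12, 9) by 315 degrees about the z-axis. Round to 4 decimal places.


x' = 0*cos(315) - -12*sin(315) = -8.4853
y' = 0*sin(315) + -12*cos(315) = -8.4853
z' = 9

(-8.4853, -8.4853, 9)


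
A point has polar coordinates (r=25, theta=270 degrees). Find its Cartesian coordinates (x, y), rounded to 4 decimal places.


x = 25 * cos(270) = 0
y = 25 * sin(270) = -25

(0, -25)


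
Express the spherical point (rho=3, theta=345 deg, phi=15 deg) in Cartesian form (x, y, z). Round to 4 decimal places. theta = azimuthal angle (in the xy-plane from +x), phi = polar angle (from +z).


x = 3 * sin(15) * cos(345) = 0.75
y = 3 * sin(15) * sin(345) = -0.201
z = 3 * cos(15) = 2.8978

(0.75, -0.201, 2.8978)


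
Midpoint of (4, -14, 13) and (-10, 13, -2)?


Midpoint = ((4+-10)/2, (-14+13)/2, (13+-2)/2) = (-3, -0.5, 5.5)

(-3, -0.5, 5.5)


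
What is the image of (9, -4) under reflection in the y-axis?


Reflection across y-axis: (x, y) -> (-x, y)
(9, -4) -> (-9, -4)

(-9, -4)


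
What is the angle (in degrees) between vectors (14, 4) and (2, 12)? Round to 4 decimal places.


dot = 14*2 + 4*12 = 76
|u| = 14.5602, |v| = 12.1655
cos(angle) = 0.4291
angle = 64.5923 degrees

64.5923 degrees


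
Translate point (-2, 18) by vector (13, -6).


Translation: (x+dx, y+dy) = (-2+13, 18+-6) = (11, 12)

(11, 12)


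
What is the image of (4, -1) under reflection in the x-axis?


Reflection across x-axis: (x, y) -> (x, -y)
(4, -1) -> (4, 1)

(4, 1)


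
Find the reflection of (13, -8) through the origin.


Reflection through origin: (x, y) -> (-x, -y)
(13, -8) -> (-13, 8)

(-13, 8)


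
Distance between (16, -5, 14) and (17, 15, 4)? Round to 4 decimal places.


d = sqrt((17-16)^2 + (15--5)^2 + (4-14)^2) = 22.383

22.383


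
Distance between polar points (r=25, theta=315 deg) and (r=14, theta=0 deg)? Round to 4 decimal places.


d = sqrt(r1^2 + r2^2 - 2*r1*r2*cos(t2-t1))
d = sqrt(25^2 + 14^2 - 2*25*14*cos(0-315)) = 18.0562

18.0562


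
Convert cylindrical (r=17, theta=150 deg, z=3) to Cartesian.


x = 17 * cos(150) = -14.7224
y = 17 * sin(150) = 8.5
z = 3

(-14.7224, 8.5, 3)


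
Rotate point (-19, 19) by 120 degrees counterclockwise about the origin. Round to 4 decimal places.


x' = -19*cos(120) - 19*sin(120) = -6.9545
y' = -19*sin(120) + 19*cos(120) = -25.9545

(-6.9545, -25.9545)


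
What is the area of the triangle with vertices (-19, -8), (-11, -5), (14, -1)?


Area = |x1(y2-y3) + x2(y3-y1) + x3(y1-y2)| / 2
= |-19*(-5--1) + -11*(-1--8) + 14*(-8--5)| / 2
= 21.5

21.5


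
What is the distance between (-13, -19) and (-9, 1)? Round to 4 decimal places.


d = sqrt((-9--13)^2 + (1--19)^2) = 20.3961

20.3961


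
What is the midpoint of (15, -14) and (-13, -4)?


Midpoint = ((15+-13)/2, (-14+-4)/2) = (1, -9)

(1, -9)


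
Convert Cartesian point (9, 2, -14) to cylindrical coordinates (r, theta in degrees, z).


r = sqrt(9^2 + 2^2) = 9.2195
theta = atan2(2, 9) = 12.5288 deg
z = -14

r = 9.2195, theta = 12.5288 deg, z = -14


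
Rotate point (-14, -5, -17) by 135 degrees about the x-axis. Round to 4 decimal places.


x' = -14
y' = -5*cos(135) - -17*sin(135) = 15.5563
z' = -5*sin(135) + -17*cos(135) = 8.4853

(-14, 15.5563, 8.4853)


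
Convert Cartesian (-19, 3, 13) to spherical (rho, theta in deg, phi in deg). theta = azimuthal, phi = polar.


rho = sqrt((-19)^2 + 3^2 + 13^2) = 23.2164
theta = atan2(3, -19) = 171.0274 deg
phi = acos(13/23.2164) = 55.9477 deg

rho = 23.2164, theta = 171.0274 deg, phi = 55.9477 deg


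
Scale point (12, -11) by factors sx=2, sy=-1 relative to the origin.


Scaling: (x*sx, y*sy) = (12*2, -11*-1) = (24, 11)

(24, 11)


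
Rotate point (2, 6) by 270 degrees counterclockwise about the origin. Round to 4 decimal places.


x' = 2*cos(270) - 6*sin(270) = 6
y' = 2*sin(270) + 6*cos(270) = -2

(6, -2)


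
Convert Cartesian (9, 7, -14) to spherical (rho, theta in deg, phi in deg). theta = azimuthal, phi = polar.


rho = sqrt(9^2 + 7^2 + (-14)^2) = 18.0555
theta = atan2(7, 9) = 37.875 deg
phi = acos(-14/18.0555) = 140.8402 deg

rho = 18.0555, theta = 37.875 deg, phi = 140.8402 deg


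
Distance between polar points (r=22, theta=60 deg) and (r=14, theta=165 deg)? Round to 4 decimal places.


d = sqrt(r1^2 + r2^2 - 2*r1*r2*cos(t2-t1))
d = sqrt(22^2 + 14^2 - 2*22*14*cos(165-60)) = 28.973

28.973


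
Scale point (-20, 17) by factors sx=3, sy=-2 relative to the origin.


Scaling: (x*sx, y*sy) = (-20*3, 17*-2) = (-60, -34)

(-60, -34)


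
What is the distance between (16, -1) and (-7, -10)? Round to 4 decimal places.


d = sqrt((-7-16)^2 + (-10--1)^2) = 24.6982

24.6982


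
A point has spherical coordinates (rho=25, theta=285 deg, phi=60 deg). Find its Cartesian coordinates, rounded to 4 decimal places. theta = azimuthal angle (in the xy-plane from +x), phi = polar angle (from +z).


x = 25 * sin(60) * cos(285) = 5.6036
y = 25 * sin(60) * sin(285) = -20.9129
z = 25 * cos(60) = 12.5

(5.6036, -20.9129, 12.5)


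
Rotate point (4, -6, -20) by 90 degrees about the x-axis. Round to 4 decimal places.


x' = 4
y' = -6*cos(90) - -20*sin(90) = 20
z' = -6*sin(90) + -20*cos(90) = -6

(4, 20, -6)


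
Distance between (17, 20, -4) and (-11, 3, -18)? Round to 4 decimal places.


d = sqrt((-11-17)^2 + (3-20)^2 + (-18--4)^2) = 35.623

35.623


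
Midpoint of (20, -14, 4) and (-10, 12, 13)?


Midpoint = ((20+-10)/2, (-14+12)/2, (4+13)/2) = (5, -1, 8.5)

(5, -1, 8.5)


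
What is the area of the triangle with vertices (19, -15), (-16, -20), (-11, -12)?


Area = |x1(y2-y3) + x2(y3-y1) + x3(y1-y2)| / 2
= |19*(-20--12) + -16*(-12--15) + -11*(-15--20)| / 2
= 127.5

127.5


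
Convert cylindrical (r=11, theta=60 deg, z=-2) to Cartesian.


x = 11 * cos(60) = 5.5
y = 11 * sin(60) = 9.5263
z = -2

(5.5, 9.5263, -2)


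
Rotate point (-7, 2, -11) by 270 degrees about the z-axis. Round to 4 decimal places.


x' = -7*cos(270) - 2*sin(270) = 2
y' = -7*sin(270) + 2*cos(270) = 7
z' = -11

(2, 7, -11)


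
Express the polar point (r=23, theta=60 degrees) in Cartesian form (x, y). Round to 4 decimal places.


x = 23 * cos(60) = 11.5
y = 23 * sin(60) = 19.9186

(11.5, 19.9186)


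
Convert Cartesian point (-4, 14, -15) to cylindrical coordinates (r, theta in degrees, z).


r = sqrt((-4)^2 + 14^2) = 14.5602
theta = atan2(14, -4) = 105.9454 deg
z = -15

r = 14.5602, theta = 105.9454 deg, z = -15


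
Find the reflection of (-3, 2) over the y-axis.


Reflection across y-axis: (x, y) -> (-x, y)
(-3, 2) -> (3, 2)

(3, 2)


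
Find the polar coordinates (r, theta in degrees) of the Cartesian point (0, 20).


r = sqrt(0^2 + 20^2) = 20
theta = atan2(20, 0) = 90 degrees

r = 20, theta = 90 degrees


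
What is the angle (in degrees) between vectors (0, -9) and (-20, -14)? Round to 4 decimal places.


dot = 0*-20 + -9*-14 = 126
|u| = 9, |v| = 24.4131
cos(angle) = 0.5735
angle = 55.008 degrees

55.008 degrees


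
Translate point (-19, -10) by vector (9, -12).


Translation: (x+dx, y+dy) = (-19+9, -10+-12) = (-10, -22)

(-10, -22)


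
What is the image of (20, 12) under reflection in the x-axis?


Reflection across x-axis: (x, y) -> (x, -y)
(20, 12) -> (20, -12)

(20, -12)


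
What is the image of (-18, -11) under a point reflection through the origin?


Reflection through origin: (x, y) -> (-x, -y)
(-18, -11) -> (18, 11)

(18, 11)


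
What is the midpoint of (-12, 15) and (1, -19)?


Midpoint = ((-12+1)/2, (15+-19)/2) = (-5.5, -2)

(-5.5, -2)


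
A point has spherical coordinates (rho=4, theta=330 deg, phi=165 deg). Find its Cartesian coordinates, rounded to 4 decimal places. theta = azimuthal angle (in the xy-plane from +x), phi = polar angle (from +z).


x = 4 * sin(165) * cos(330) = 0.8966
y = 4 * sin(165) * sin(330) = -0.5176
z = 4 * cos(165) = -3.8637

(0.8966, -0.5176, -3.8637)


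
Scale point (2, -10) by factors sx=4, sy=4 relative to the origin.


Scaling: (x*sx, y*sy) = (2*4, -10*4) = (8, -40)

(8, -40)


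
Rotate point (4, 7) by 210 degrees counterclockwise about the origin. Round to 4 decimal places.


x' = 4*cos(210) - 7*sin(210) = 0.0359
y' = 4*sin(210) + 7*cos(210) = -8.0622

(0.0359, -8.0622)


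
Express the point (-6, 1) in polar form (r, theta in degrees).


r = sqrt((-6)^2 + 1^2) = 6.0828
theta = atan2(1, -6) = 170.5377 degrees

r = 6.0828, theta = 170.5377 degrees


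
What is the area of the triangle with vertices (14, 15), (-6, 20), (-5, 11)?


Area = |x1(y2-y3) + x2(y3-y1) + x3(y1-y2)| / 2
= |14*(20-11) + -6*(11-15) + -5*(15-20)| / 2
= 87.5

87.5


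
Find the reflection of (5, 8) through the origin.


Reflection through origin: (x, y) -> (-x, -y)
(5, 8) -> (-5, -8)

(-5, -8)


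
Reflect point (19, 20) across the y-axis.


Reflection across y-axis: (x, y) -> (-x, y)
(19, 20) -> (-19, 20)

(-19, 20)


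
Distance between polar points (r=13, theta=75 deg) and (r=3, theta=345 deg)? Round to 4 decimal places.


d = sqrt(r1^2 + r2^2 - 2*r1*r2*cos(t2-t1))
d = sqrt(13^2 + 3^2 - 2*13*3*cos(345-75)) = 13.3417

13.3417


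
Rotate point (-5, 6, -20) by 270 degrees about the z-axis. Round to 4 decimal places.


x' = -5*cos(270) - 6*sin(270) = 6
y' = -5*sin(270) + 6*cos(270) = 5
z' = -20

(6, 5, -20)


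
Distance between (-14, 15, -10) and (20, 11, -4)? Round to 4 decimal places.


d = sqrt((20--14)^2 + (11-15)^2 + (-4--10)^2) = 34.7563

34.7563


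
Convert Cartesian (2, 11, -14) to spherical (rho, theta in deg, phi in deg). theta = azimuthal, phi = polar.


rho = sqrt(2^2 + 11^2 + (-14)^2) = 17.9165
theta = atan2(11, 2) = 79.6952 deg
phi = acos(-14/17.9165) = 141.3893 deg

rho = 17.9165, theta = 79.6952 deg, phi = 141.3893 deg


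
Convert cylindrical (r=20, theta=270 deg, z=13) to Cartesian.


x = 20 * cos(270) = 0
y = 20 * sin(270) = -20
z = 13

(0, -20, 13)


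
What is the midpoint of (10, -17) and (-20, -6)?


Midpoint = ((10+-20)/2, (-17+-6)/2) = (-5, -11.5)

(-5, -11.5)


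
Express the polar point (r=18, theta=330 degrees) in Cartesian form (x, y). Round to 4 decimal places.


x = 18 * cos(330) = 15.5885
y = 18 * sin(330) = -9

(15.5885, -9)


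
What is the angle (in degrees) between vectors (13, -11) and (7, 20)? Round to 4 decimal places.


dot = 13*7 + -11*20 = -129
|u| = 17.0294, |v| = 21.1896
cos(angle) = -0.3575
angle = 110.9463 degrees

110.9463 degrees


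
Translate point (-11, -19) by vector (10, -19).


Translation: (x+dx, y+dy) = (-11+10, -19+-19) = (-1, -38)

(-1, -38)


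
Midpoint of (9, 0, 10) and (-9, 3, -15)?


Midpoint = ((9+-9)/2, (0+3)/2, (10+-15)/2) = (0, 1.5, -2.5)

(0, 1.5, -2.5)


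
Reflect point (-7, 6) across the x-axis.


Reflection across x-axis: (x, y) -> (x, -y)
(-7, 6) -> (-7, -6)

(-7, -6)


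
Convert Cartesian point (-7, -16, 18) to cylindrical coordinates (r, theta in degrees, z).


r = sqrt((-7)^2 + (-16)^2) = 17.4642
theta = atan2(-16, -7) = 246.3706 deg
z = 18

r = 17.4642, theta = 246.3706 deg, z = 18


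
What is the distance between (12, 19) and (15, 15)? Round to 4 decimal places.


d = sqrt((15-12)^2 + (15-19)^2) = 5

5


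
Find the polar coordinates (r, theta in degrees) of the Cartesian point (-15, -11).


r = sqrt((-15)^2 + (-11)^2) = 18.6011
theta = atan2(-11, -15) = 216.2538 degrees

r = 18.6011, theta = 216.2538 degrees


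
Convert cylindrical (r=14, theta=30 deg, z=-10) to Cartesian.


x = 14 * cos(30) = 12.1244
y = 14 * sin(30) = 7
z = -10

(12.1244, 7, -10)


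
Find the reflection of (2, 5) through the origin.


Reflection through origin: (x, y) -> (-x, -y)
(2, 5) -> (-2, -5)

(-2, -5)


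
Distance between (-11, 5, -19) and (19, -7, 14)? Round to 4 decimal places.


d = sqrt((19--11)^2 + (-7-5)^2 + (14--19)^2) = 46.1844

46.1844


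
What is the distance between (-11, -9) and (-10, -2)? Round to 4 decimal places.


d = sqrt((-10--11)^2 + (-2--9)^2) = 7.0711

7.0711


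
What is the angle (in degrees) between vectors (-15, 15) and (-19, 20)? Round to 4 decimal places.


dot = -15*-19 + 15*20 = 585
|u| = 21.2132, |v| = 27.5862
cos(angle) = 0.9997
angle = 1.4688 degrees

1.4688 degrees


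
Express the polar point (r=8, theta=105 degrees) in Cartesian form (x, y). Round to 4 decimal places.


x = 8 * cos(105) = -2.0706
y = 8 * sin(105) = 7.7274

(-2.0706, 7.7274)


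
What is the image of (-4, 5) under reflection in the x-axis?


Reflection across x-axis: (x, y) -> (x, -y)
(-4, 5) -> (-4, -5)

(-4, -5)


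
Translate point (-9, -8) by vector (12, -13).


Translation: (x+dx, y+dy) = (-9+12, -8+-13) = (3, -21)

(3, -21)


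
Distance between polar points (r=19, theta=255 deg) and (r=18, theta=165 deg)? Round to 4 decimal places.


d = sqrt(r1^2 + r2^2 - 2*r1*r2*cos(t2-t1))
d = sqrt(19^2 + 18^2 - 2*19*18*cos(165-255)) = 26.1725

26.1725


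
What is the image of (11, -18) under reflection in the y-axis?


Reflection across y-axis: (x, y) -> (-x, y)
(11, -18) -> (-11, -18)

(-11, -18)


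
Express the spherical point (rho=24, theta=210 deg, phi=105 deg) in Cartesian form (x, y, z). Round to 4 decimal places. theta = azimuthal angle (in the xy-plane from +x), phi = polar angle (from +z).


x = 24 * sin(105) * cos(210) = -20.0764
y = 24 * sin(105) * sin(210) = -11.5911
z = 24 * cos(105) = -6.2117

(-20.0764, -11.5911, -6.2117)


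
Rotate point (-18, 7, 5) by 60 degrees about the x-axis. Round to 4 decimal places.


x' = -18
y' = 7*cos(60) - 5*sin(60) = -0.8301
z' = 7*sin(60) + 5*cos(60) = 8.5622

(-18, -0.8301, 8.5622)


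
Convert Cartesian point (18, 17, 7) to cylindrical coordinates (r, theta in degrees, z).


r = sqrt(18^2 + 17^2) = 24.7588
theta = atan2(17, 18) = 43.3634 deg
z = 7

r = 24.7588, theta = 43.3634 deg, z = 7


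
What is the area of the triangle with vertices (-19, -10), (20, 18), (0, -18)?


Area = |x1(y2-y3) + x2(y3-y1) + x3(y1-y2)| / 2
= |-19*(18--18) + 20*(-18--10) + 0*(-10-18)| / 2
= 422

422


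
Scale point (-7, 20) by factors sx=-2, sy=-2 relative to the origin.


Scaling: (x*sx, y*sy) = (-7*-2, 20*-2) = (14, -40)

(14, -40)


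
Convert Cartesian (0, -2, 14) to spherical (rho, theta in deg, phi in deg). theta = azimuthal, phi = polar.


rho = sqrt(0^2 + (-2)^2 + 14^2) = 14.1421
theta = atan2(-2, 0) = 270 deg
phi = acos(14/14.1421) = 8.1301 deg

rho = 14.1421, theta = 270 deg, phi = 8.1301 deg


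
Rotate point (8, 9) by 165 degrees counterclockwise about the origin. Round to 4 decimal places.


x' = 8*cos(165) - 9*sin(165) = -10.0568
y' = 8*sin(165) + 9*cos(165) = -6.6228

(-10.0568, -6.6228)


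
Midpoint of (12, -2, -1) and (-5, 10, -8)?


Midpoint = ((12+-5)/2, (-2+10)/2, (-1+-8)/2) = (3.5, 4, -4.5)

(3.5, 4, -4.5)


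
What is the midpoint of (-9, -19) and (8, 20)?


Midpoint = ((-9+8)/2, (-19+20)/2) = (-0.5, 0.5)

(-0.5, 0.5)


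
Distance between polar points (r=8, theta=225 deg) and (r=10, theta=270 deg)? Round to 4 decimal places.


d = sqrt(r1^2 + r2^2 - 2*r1*r2*cos(t2-t1))
d = sqrt(8^2 + 10^2 - 2*8*10*cos(270-225)) = 7.1318

7.1318


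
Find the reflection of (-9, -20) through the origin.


Reflection through origin: (x, y) -> (-x, -y)
(-9, -20) -> (9, 20)

(9, 20)


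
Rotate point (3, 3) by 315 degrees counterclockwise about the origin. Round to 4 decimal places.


x' = 3*cos(315) - 3*sin(315) = 4.2426
y' = 3*sin(315) + 3*cos(315) = 0

(4.2426, 0)


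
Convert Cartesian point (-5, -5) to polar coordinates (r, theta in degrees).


r = sqrt((-5)^2 + (-5)^2) = 7.0711
theta = atan2(-5, -5) = 225 degrees

r = 7.0711, theta = 225 degrees


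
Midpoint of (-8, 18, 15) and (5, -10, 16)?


Midpoint = ((-8+5)/2, (18+-10)/2, (15+16)/2) = (-1.5, 4, 15.5)

(-1.5, 4, 15.5)


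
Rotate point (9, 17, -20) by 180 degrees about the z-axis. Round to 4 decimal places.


x' = 9*cos(180) - 17*sin(180) = -9
y' = 9*sin(180) + 17*cos(180) = -17
z' = -20

(-9, -17, -20)


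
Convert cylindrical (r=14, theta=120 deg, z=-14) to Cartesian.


x = 14 * cos(120) = -7
y = 14 * sin(120) = 12.1244
z = -14

(-7, 12.1244, -14)


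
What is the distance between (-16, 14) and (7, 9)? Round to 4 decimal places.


d = sqrt((7--16)^2 + (9-14)^2) = 23.5372

23.5372


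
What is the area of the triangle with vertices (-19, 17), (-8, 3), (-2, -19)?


Area = |x1(y2-y3) + x2(y3-y1) + x3(y1-y2)| / 2
= |-19*(3--19) + -8*(-19-17) + -2*(17-3)| / 2
= 79

79


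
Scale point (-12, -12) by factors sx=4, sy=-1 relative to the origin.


Scaling: (x*sx, y*sy) = (-12*4, -12*-1) = (-48, 12)

(-48, 12)


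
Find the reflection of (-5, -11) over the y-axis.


Reflection across y-axis: (x, y) -> (-x, y)
(-5, -11) -> (5, -11)

(5, -11)


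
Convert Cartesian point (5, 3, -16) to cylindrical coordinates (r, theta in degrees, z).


r = sqrt(5^2 + 3^2) = 5.831
theta = atan2(3, 5) = 30.9638 deg
z = -16

r = 5.831, theta = 30.9638 deg, z = -16


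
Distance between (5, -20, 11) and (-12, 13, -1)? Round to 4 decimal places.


d = sqrt((-12-5)^2 + (13--20)^2 + (-1-11)^2) = 39.0128

39.0128


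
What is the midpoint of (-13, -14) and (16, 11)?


Midpoint = ((-13+16)/2, (-14+11)/2) = (1.5, -1.5)

(1.5, -1.5)


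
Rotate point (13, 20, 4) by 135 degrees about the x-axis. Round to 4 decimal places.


x' = 13
y' = 20*cos(135) - 4*sin(135) = -16.9706
z' = 20*sin(135) + 4*cos(135) = 11.3137

(13, -16.9706, 11.3137)


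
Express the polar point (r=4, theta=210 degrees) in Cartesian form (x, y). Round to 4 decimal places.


x = 4 * cos(210) = -3.4641
y = 4 * sin(210) = -2

(-3.4641, -2)


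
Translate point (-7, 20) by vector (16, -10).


Translation: (x+dx, y+dy) = (-7+16, 20+-10) = (9, 10)

(9, 10)


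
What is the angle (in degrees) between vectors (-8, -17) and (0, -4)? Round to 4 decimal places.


dot = -8*0 + -17*-4 = 68
|u| = 18.7883, |v| = 4
cos(angle) = 0.9048
angle = 25.2011 degrees

25.2011 degrees


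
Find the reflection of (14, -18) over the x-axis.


Reflection across x-axis: (x, y) -> (x, -y)
(14, -18) -> (14, 18)

(14, 18)


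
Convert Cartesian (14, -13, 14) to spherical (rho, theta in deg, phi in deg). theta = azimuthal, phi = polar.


rho = sqrt(14^2 + (-13)^2 + 14^2) = 23.6854
theta = atan2(-13, 14) = 317.1211 deg
phi = acos(14/23.6854) = 53.7663 deg

rho = 23.6854, theta = 317.1211 deg, phi = 53.7663 deg


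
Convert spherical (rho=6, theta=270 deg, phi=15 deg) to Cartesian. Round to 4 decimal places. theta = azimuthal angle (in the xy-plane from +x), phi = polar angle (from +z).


x = 6 * sin(15) * cos(270) = 0
y = 6 * sin(15) * sin(270) = -1.5529
z = 6 * cos(15) = 5.7956

(0, -1.5529, 5.7956)


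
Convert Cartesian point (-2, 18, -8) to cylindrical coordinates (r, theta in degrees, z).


r = sqrt((-2)^2 + 18^2) = 18.1108
theta = atan2(18, -2) = 96.3402 deg
z = -8

r = 18.1108, theta = 96.3402 deg, z = -8


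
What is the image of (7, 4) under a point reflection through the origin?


Reflection through origin: (x, y) -> (-x, -y)
(7, 4) -> (-7, -4)

(-7, -4)


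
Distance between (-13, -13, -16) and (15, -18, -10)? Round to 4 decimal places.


d = sqrt((15--13)^2 + (-18--13)^2 + (-10--16)^2) = 29.0689

29.0689


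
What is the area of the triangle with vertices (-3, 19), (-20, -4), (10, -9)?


Area = |x1(y2-y3) + x2(y3-y1) + x3(y1-y2)| / 2
= |-3*(-4--9) + -20*(-9-19) + 10*(19--4)| / 2
= 387.5

387.5


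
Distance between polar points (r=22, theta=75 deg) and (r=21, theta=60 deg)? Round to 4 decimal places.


d = sqrt(r1^2 + r2^2 - 2*r1*r2*cos(t2-t1))
d = sqrt(22^2 + 21^2 - 2*22*21*cos(60-75)) = 5.6995

5.6995


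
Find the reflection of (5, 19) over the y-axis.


Reflection across y-axis: (x, y) -> (-x, y)
(5, 19) -> (-5, 19)

(-5, 19)


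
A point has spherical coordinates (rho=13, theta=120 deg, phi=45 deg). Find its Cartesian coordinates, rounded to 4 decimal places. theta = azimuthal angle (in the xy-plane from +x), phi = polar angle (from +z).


x = 13 * sin(45) * cos(120) = -4.5962
y = 13 * sin(45) * sin(120) = 7.9608
z = 13 * cos(45) = 9.1924

(-4.5962, 7.9608, 9.1924)


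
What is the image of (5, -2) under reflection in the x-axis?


Reflection across x-axis: (x, y) -> (x, -y)
(5, -2) -> (5, 2)

(5, 2)


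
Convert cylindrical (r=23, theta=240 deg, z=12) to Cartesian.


x = 23 * cos(240) = -11.5
y = 23 * sin(240) = -19.9186
z = 12

(-11.5, -19.9186, 12)


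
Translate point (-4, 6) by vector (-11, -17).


Translation: (x+dx, y+dy) = (-4+-11, 6+-17) = (-15, -11)

(-15, -11)


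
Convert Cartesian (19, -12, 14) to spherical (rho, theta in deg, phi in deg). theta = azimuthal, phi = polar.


rho = sqrt(19^2 + (-12)^2 + 14^2) = 26.4764
theta = atan2(-12, 19) = 327.7244 deg
phi = acos(14/26.4764) = 58.0774 deg

rho = 26.4764, theta = 327.7244 deg, phi = 58.0774 deg


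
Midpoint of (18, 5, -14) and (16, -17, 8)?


Midpoint = ((18+16)/2, (5+-17)/2, (-14+8)/2) = (17, -6, -3)

(17, -6, -3)


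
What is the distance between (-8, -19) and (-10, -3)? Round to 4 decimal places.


d = sqrt((-10--8)^2 + (-3--19)^2) = 16.1245

16.1245


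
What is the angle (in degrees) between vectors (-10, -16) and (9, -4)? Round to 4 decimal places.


dot = -10*9 + -16*-4 = -26
|u| = 18.868, |v| = 9.8489
cos(angle) = -0.1399
angle = 98.0429 degrees

98.0429 degrees


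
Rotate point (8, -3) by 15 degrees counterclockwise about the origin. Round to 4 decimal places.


x' = 8*cos(15) - -3*sin(15) = 8.5039
y' = 8*sin(15) + -3*cos(15) = -0.8272

(8.5039, -0.8272)


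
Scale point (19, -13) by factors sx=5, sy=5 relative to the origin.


Scaling: (x*sx, y*sy) = (19*5, -13*5) = (95, -65)

(95, -65)


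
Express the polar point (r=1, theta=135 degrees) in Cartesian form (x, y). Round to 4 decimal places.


x = 1 * cos(135) = -0.7071
y = 1 * sin(135) = 0.7071

(-0.7071, 0.7071)


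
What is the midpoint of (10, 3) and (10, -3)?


Midpoint = ((10+10)/2, (3+-3)/2) = (10, 0)

(10, 0)


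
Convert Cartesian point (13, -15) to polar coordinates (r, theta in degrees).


r = sqrt(13^2 + (-15)^2) = 19.8494
theta = atan2(-15, 13) = 310.9144 degrees

r = 19.8494, theta = 310.9144 degrees


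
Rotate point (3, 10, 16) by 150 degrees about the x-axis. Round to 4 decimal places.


x' = 3
y' = 10*cos(150) - 16*sin(150) = -16.6603
z' = 10*sin(150) + 16*cos(150) = -8.8564

(3, -16.6603, -8.8564)


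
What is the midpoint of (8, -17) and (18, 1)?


Midpoint = ((8+18)/2, (-17+1)/2) = (13, -8)

(13, -8)


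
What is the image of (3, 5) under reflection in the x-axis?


Reflection across x-axis: (x, y) -> (x, -y)
(3, 5) -> (3, -5)

(3, -5)


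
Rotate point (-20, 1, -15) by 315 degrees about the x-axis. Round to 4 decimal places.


x' = -20
y' = 1*cos(315) - -15*sin(315) = -9.8995
z' = 1*sin(315) + -15*cos(315) = -11.3137

(-20, -9.8995, -11.3137)


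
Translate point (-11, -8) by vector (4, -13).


Translation: (x+dx, y+dy) = (-11+4, -8+-13) = (-7, -21)

(-7, -21)


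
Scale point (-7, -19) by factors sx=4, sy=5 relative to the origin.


Scaling: (x*sx, y*sy) = (-7*4, -19*5) = (-28, -95)

(-28, -95)


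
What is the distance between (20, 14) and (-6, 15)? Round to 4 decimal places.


d = sqrt((-6-20)^2 + (15-14)^2) = 26.0192

26.0192


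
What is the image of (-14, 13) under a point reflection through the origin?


Reflection through origin: (x, y) -> (-x, -y)
(-14, 13) -> (14, -13)

(14, -13)


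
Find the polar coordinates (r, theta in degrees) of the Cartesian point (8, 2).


r = sqrt(8^2 + 2^2) = 8.2462
theta = atan2(2, 8) = 14.0362 degrees

r = 8.2462, theta = 14.0362 degrees


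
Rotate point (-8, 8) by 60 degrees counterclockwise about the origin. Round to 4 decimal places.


x' = -8*cos(60) - 8*sin(60) = -10.9282
y' = -8*sin(60) + 8*cos(60) = -2.9282

(-10.9282, -2.9282)


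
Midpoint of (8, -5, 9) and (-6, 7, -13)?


Midpoint = ((8+-6)/2, (-5+7)/2, (9+-13)/2) = (1, 1, -2)

(1, 1, -2)


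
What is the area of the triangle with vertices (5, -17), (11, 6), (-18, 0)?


Area = |x1(y2-y3) + x2(y3-y1) + x3(y1-y2)| / 2
= |5*(6-0) + 11*(0--17) + -18*(-17-6)| / 2
= 315.5

315.5


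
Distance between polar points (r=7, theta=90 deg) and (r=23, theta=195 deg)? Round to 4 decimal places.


d = sqrt(r1^2 + r2^2 - 2*r1*r2*cos(t2-t1))
d = sqrt(7^2 + 23^2 - 2*7*23*cos(195-90)) = 25.7165

25.7165


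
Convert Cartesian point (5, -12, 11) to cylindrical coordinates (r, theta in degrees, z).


r = sqrt(5^2 + (-12)^2) = 13
theta = atan2(-12, 5) = 292.6199 deg
z = 11

r = 13, theta = 292.6199 deg, z = 11


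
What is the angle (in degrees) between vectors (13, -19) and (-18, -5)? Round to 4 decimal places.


dot = 13*-18 + -19*-5 = -139
|u| = 23.0217, |v| = 18.6815
cos(angle) = -0.3232
angle = 108.8562 degrees

108.8562 degrees


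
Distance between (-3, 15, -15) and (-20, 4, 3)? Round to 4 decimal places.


d = sqrt((-20--3)^2 + (4-15)^2 + (3--15)^2) = 27.0924

27.0924


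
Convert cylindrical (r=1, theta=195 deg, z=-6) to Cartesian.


x = 1 * cos(195) = -0.9659
y = 1 * sin(195) = -0.2588
z = -6

(-0.9659, -0.2588, -6)


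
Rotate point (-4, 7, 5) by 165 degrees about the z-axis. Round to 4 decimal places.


x' = -4*cos(165) - 7*sin(165) = 2.052
y' = -4*sin(165) + 7*cos(165) = -7.7968
z' = 5

(2.052, -7.7968, 5)


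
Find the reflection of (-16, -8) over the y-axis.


Reflection across y-axis: (x, y) -> (-x, y)
(-16, -8) -> (16, -8)

(16, -8)


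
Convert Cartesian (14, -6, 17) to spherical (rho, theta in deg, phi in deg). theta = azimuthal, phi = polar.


rho = sqrt(14^2 + (-6)^2 + 17^2) = 22.8254
theta = atan2(-6, 14) = 336.8014 deg
phi = acos(17/22.8254) = 41.8595 deg

rho = 22.8254, theta = 336.8014 deg, phi = 41.8595 deg


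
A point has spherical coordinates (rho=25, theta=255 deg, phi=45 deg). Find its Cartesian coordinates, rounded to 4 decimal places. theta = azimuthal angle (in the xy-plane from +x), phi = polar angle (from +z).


x = 25 * sin(45) * cos(255) = -4.5753
y = 25 * sin(45) * sin(255) = -17.0753
z = 25 * cos(45) = 17.6777

(-4.5753, -17.0753, 17.6777)


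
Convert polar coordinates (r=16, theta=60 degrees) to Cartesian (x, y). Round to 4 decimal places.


x = 16 * cos(60) = 8
y = 16 * sin(60) = 13.8564

(8, 13.8564)


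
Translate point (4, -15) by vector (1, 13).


Translation: (x+dx, y+dy) = (4+1, -15+13) = (5, -2)

(5, -2)


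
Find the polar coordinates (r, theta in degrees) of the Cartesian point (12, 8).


r = sqrt(12^2 + 8^2) = 14.4222
theta = atan2(8, 12) = 33.6901 degrees

r = 14.4222, theta = 33.6901 degrees


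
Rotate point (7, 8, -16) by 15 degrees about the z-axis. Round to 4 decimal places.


x' = 7*cos(15) - 8*sin(15) = 4.6909
y' = 7*sin(15) + 8*cos(15) = 9.5391
z' = -16

(4.6909, 9.5391, -16)


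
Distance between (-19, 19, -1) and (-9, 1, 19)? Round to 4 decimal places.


d = sqrt((-9--19)^2 + (1-19)^2 + (19--1)^2) = 28.7054

28.7054


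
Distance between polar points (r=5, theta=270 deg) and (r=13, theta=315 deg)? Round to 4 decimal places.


d = sqrt(r1^2 + r2^2 - 2*r1*r2*cos(t2-t1))
d = sqrt(5^2 + 13^2 - 2*5*13*cos(315-270)) = 10.1033

10.1033


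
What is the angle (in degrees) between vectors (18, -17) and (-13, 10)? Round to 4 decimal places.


dot = 18*-13 + -17*10 = -404
|u| = 24.7588, |v| = 16.4012
cos(angle) = -0.9949
angle = 174.2052 degrees

174.2052 degrees


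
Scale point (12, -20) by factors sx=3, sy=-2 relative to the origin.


Scaling: (x*sx, y*sy) = (12*3, -20*-2) = (36, 40)

(36, 40)


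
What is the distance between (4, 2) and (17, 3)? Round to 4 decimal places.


d = sqrt((17-4)^2 + (3-2)^2) = 13.0384

13.0384


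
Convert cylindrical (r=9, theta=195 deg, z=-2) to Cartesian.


x = 9 * cos(195) = -8.6933
y = 9 * sin(195) = -2.3294
z = -2

(-8.6933, -2.3294, -2)


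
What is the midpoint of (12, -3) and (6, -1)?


Midpoint = ((12+6)/2, (-3+-1)/2) = (9, -2)

(9, -2)


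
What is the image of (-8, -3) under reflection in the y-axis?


Reflection across y-axis: (x, y) -> (-x, y)
(-8, -3) -> (8, -3)

(8, -3)


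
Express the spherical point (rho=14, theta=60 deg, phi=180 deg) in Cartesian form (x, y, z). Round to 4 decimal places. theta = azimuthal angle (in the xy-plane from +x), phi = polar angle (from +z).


x = 14 * sin(180) * cos(60) = 0
y = 14 * sin(180) * sin(60) = 0
z = 14 * cos(180) = -14

(0, 0, -14)


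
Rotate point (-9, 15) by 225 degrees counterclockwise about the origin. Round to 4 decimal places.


x' = -9*cos(225) - 15*sin(225) = 16.9706
y' = -9*sin(225) + 15*cos(225) = -4.2426

(16.9706, -4.2426)


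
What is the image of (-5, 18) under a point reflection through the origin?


Reflection through origin: (x, y) -> (-x, -y)
(-5, 18) -> (5, -18)

(5, -18)


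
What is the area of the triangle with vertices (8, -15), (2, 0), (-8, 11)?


Area = |x1(y2-y3) + x2(y3-y1) + x3(y1-y2)| / 2
= |8*(0-11) + 2*(11--15) + -8*(-15-0)| / 2
= 42

42


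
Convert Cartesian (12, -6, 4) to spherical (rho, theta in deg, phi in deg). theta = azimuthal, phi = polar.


rho = sqrt(12^2 + (-6)^2 + 4^2) = 14
theta = atan2(-6, 12) = 333.4349 deg
phi = acos(4/14) = 73.3985 deg

rho = 14, theta = 333.4349 deg, phi = 73.3985 deg


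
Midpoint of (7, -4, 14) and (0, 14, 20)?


Midpoint = ((7+0)/2, (-4+14)/2, (14+20)/2) = (3.5, 5, 17)

(3.5, 5, 17)


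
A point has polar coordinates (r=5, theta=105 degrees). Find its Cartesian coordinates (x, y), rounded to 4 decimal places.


x = 5 * cos(105) = -1.2941
y = 5 * sin(105) = 4.8296

(-1.2941, 4.8296)


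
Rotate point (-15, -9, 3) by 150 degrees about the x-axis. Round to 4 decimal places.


x' = -15
y' = -9*cos(150) - 3*sin(150) = 6.2942
z' = -9*sin(150) + 3*cos(150) = -7.0981

(-15, 6.2942, -7.0981)


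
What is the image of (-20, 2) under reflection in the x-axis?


Reflection across x-axis: (x, y) -> (x, -y)
(-20, 2) -> (-20, -2)

(-20, -2)


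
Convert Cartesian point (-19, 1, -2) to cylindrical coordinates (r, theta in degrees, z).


r = sqrt((-19)^2 + 1^2) = 19.0263
theta = atan2(1, -19) = 176.9872 deg
z = -2

r = 19.0263, theta = 176.9872 deg, z = -2


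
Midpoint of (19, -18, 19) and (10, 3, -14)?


Midpoint = ((19+10)/2, (-18+3)/2, (19+-14)/2) = (14.5, -7.5, 2.5)

(14.5, -7.5, 2.5)


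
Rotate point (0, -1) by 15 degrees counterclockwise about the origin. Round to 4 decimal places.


x' = 0*cos(15) - -1*sin(15) = 0.2588
y' = 0*sin(15) + -1*cos(15) = -0.9659

(0.2588, -0.9659)


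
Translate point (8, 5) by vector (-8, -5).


Translation: (x+dx, y+dy) = (8+-8, 5+-5) = (0, 0)

(0, 0)


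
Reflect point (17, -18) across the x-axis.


Reflection across x-axis: (x, y) -> (x, -y)
(17, -18) -> (17, 18)

(17, 18)


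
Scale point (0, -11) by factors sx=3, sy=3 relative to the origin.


Scaling: (x*sx, y*sy) = (0*3, -11*3) = (0, -33)

(0, -33)


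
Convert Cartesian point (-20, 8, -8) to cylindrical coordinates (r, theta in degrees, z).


r = sqrt((-20)^2 + 8^2) = 21.5407
theta = atan2(8, -20) = 158.1986 deg
z = -8

r = 21.5407, theta = 158.1986 deg, z = -8
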